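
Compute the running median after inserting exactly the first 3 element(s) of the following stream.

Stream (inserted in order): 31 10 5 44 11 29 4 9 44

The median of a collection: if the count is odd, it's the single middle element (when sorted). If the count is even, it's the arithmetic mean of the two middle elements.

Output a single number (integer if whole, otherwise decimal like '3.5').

Answer: 10

Derivation:
Step 1: insert 31 -> lo=[31] (size 1, max 31) hi=[] (size 0) -> median=31
Step 2: insert 10 -> lo=[10] (size 1, max 10) hi=[31] (size 1, min 31) -> median=20.5
Step 3: insert 5 -> lo=[5, 10] (size 2, max 10) hi=[31] (size 1, min 31) -> median=10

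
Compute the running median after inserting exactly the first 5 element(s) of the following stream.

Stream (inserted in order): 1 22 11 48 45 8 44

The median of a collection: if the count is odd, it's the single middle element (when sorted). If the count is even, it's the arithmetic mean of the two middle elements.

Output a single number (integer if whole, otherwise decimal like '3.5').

Step 1: insert 1 -> lo=[1] (size 1, max 1) hi=[] (size 0) -> median=1
Step 2: insert 22 -> lo=[1] (size 1, max 1) hi=[22] (size 1, min 22) -> median=11.5
Step 3: insert 11 -> lo=[1, 11] (size 2, max 11) hi=[22] (size 1, min 22) -> median=11
Step 4: insert 48 -> lo=[1, 11] (size 2, max 11) hi=[22, 48] (size 2, min 22) -> median=16.5
Step 5: insert 45 -> lo=[1, 11, 22] (size 3, max 22) hi=[45, 48] (size 2, min 45) -> median=22

Answer: 22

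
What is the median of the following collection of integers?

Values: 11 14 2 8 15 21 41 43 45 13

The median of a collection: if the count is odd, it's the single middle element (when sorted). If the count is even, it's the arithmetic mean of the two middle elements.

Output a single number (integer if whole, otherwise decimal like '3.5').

Answer: 14.5

Derivation:
Step 1: insert 11 -> lo=[11] (size 1, max 11) hi=[] (size 0) -> median=11
Step 2: insert 14 -> lo=[11] (size 1, max 11) hi=[14] (size 1, min 14) -> median=12.5
Step 3: insert 2 -> lo=[2, 11] (size 2, max 11) hi=[14] (size 1, min 14) -> median=11
Step 4: insert 8 -> lo=[2, 8] (size 2, max 8) hi=[11, 14] (size 2, min 11) -> median=9.5
Step 5: insert 15 -> lo=[2, 8, 11] (size 3, max 11) hi=[14, 15] (size 2, min 14) -> median=11
Step 6: insert 21 -> lo=[2, 8, 11] (size 3, max 11) hi=[14, 15, 21] (size 3, min 14) -> median=12.5
Step 7: insert 41 -> lo=[2, 8, 11, 14] (size 4, max 14) hi=[15, 21, 41] (size 3, min 15) -> median=14
Step 8: insert 43 -> lo=[2, 8, 11, 14] (size 4, max 14) hi=[15, 21, 41, 43] (size 4, min 15) -> median=14.5
Step 9: insert 45 -> lo=[2, 8, 11, 14, 15] (size 5, max 15) hi=[21, 41, 43, 45] (size 4, min 21) -> median=15
Step 10: insert 13 -> lo=[2, 8, 11, 13, 14] (size 5, max 14) hi=[15, 21, 41, 43, 45] (size 5, min 15) -> median=14.5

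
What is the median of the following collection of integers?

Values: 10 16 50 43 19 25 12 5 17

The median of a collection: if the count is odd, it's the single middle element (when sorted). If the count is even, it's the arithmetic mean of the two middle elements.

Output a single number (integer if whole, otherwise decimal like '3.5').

Answer: 17

Derivation:
Step 1: insert 10 -> lo=[10] (size 1, max 10) hi=[] (size 0) -> median=10
Step 2: insert 16 -> lo=[10] (size 1, max 10) hi=[16] (size 1, min 16) -> median=13
Step 3: insert 50 -> lo=[10, 16] (size 2, max 16) hi=[50] (size 1, min 50) -> median=16
Step 4: insert 43 -> lo=[10, 16] (size 2, max 16) hi=[43, 50] (size 2, min 43) -> median=29.5
Step 5: insert 19 -> lo=[10, 16, 19] (size 3, max 19) hi=[43, 50] (size 2, min 43) -> median=19
Step 6: insert 25 -> lo=[10, 16, 19] (size 3, max 19) hi=[25, 43, 50] (size 3, min 25) -> median=22
Step 7: insert 12 -> lo=[10, 12, 16, 19] (size 4, max 19) hi=[25, 43, 50] (size 3, min 25) -> median=19
Step 8: insert 5 -> lo=[5, 10, 12, 16] (size 4, max 16) hi=[19, 25, 43, 50] (size 4, min 19) -> median=17.5
Step 9: insert 17 -> lo=[5, 10, 12, 16, 17] (size 5, max 17) hi=[19, 25, 43, 50] (size 4, min 19) -> median=17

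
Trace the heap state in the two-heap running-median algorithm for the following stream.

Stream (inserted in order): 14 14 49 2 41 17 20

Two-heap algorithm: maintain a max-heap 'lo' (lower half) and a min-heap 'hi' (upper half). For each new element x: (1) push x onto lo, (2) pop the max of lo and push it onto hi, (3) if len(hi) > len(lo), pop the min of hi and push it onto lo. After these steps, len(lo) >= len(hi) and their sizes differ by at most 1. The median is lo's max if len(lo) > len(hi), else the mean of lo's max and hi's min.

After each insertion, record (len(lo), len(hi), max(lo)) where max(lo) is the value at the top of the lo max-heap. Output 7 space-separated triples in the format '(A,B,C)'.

Step 1: insert 14 -> lo=[14] hi=[] -> (len(lo)=1, len(hi)=0, max(lo)=14)
Step 2: insert 14 -> lo=[14] hi=[14] -> (len(lo)=1, len(hi)=1, max(lo)=14)
Step 3: insert 49 -> lo=[14, 14] hi=[49] -> (len(lo)=2, len(hi)=1, max(lo)=14)
Step 4: insert 2 -> lo=[2, 14] hi=[14, 49] -> (len(lo)=2, len(hi)=2, max(lo)=14)
Step 5: insert 41 -> lo=[2, 14, 14] hi=[41, 49] -> (len(lo)=3, len(hi)=2, max(lo)=14)
Step 6: insert 17 -> lo=[2, 14, 14] hi=[17, 41, 49] -> (len(lo)=3, len(hi)=3, max(lo)=14)
Step 7: insert 20 -> lo=[2, 14, 14, 17] hi=[20, 41, 49] -> (len(lo)=4, len(hi)=3, max(lo)=17)

Answer: (1,0,14) (1,1,14) (2,1,14) (2,2,14) (3,2,14) (3,3,14) (4,3,17)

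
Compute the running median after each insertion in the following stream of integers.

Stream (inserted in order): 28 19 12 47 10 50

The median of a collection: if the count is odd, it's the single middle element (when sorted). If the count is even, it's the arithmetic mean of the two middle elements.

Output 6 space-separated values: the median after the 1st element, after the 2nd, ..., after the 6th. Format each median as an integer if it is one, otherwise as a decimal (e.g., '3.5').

Step 1: insert 28 -> lo=[28] (size 1, max 28) hi=[] (size 0) -> median=28
Step 2: insert 19 -> lo=[19] (size 1, max 19) hi=[28] (size 1, min 28) -> median=23.5
Step 3: insert 12 -> lo=[12, 19] (size 2, max 19) hi=[28] (size 1, min 28) -> median=19
Step 4: insert 47 -> lo=[12, 19] (size 2, max 19) hi=[28, 47] (size 2, min 28) -> median=23.5
Step 5: insert 10 -> lo=[10, 12, 19] (size 3, max 19) hi=[28, 47] (size 2, min 28) -> median=19
Step 6: insert 50 -> lo=[10, 12, 19] (size 3, max 19) hi=[28, 47, 50] (size 3, min 28) -> median=23.5

Answer: 28 23.5 19 23.5 19 23.5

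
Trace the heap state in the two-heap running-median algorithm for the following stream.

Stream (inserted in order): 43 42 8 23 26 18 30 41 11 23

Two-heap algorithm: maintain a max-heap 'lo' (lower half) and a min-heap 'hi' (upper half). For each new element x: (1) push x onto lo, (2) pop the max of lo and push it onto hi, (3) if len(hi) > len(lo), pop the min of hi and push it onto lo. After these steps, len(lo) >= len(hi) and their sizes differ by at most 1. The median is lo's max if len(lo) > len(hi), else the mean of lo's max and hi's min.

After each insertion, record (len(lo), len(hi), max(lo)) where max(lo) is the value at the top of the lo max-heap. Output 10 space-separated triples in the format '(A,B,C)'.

Answer: (1,0,43) (1,1,42) (2,1,42) (2,2,23) (3,2,26) (3,3,23) (4,3,26) (4,4,26) (5,4,26) (5,5,23)

Derivation:
Step 1: insert 43 -> lo=[43] hi=[] -> (len(lo)=1, len(hi)=0, max(lo)=43)
Step 2: insert 42 -> lo=[42] hi=[43] -> (len(lo)=1, len(hi)=1, max(lo)=42)
Step 3: insert 8 -> lo=[8, 42] hi=[43] -> (len(lo)=2, len(hi)=1, max(lo)=42)
Step 4: insert 23 -> lo=[8, 23] hi=[42, 43] -> (len(lo)=2, len(hi)=2, max(lo)=23)
Step 5: insert 26 -> lo=[8, 23, 26] hi=[42, 43] -> (len(lo)=3, len(hi)=2, max(lo)=26)
Step 6: insert 18 -> lo=[8, 18, 23] hi=[26, 42, 43] -> (len(lo)=3, len(hi)=3, max(lo)=23)
Step 7: insert 30 -> lo=[8, 18, 23, 26] hi=[30, 42, 43] -> (len(lo)=4, len(hi)=3, max(lo)=26)
Step 8: insert 41 -> lo=[8, 18, 23, 26] hi=[30, 41, 42, 43] -> (len(lo)=4, len(hi)=4, max(lo)=26)
Step 9: insert 11 -> lo=[8, 11, 18, 23, 26] hi=[30, 41, 42, 43] -> (len(lo)=5, len(hi)=4, max(lo)=26)
Step 10: insert 23 -> lo=[8, 11, 18, 23, 23] hi=[26, 30, 41, 42, 43] -> (len(lo)=5, len(hi)=5, max(lo)=23)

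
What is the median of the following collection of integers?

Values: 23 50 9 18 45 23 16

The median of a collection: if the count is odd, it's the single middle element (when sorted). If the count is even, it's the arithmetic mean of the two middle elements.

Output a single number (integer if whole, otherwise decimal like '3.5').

Step 1: insert 23 -> lo=[23] (size 1, max 23) hi=[] (size 0) -> median=23
Step 2: insert 50 -> lo=[23] (size 1, max 23) hi=[50] (size 1, min 50) -> median=36.5
Step 3: insert 9 -> lo=[9, 23] (size 2, max 23) hi=[50] (size 1, min 50) -> median=23
Step 4: insert 18 -> lo=[9, 18] (size 2, max 18) hi=[23, 50] (size 2, min 23) -> median=20.5
Step 5: insert 45 -> lo=[9, 18, 23] (size 3, max 23) hi=[45, 50] (size 2, min 45) -> median=23
Step 6: insert 23 -> lo=[9, 18, 23] (size 3, max 23) hi=[23, 45, 50] (size 3, min 23) -> median=23
Step 7: insert 16 -> lo=[9, 16, 18, 23] (size 4, max 23) hi=[23, 45, 50] (size 3, min 23) -> median=23

Answer: 23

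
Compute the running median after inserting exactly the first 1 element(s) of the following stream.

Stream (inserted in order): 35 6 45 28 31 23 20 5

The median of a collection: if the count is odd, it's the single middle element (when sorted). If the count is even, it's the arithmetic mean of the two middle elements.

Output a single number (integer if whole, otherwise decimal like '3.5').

Step 1: insert 35 -> lo=[35] (size 1, max 35) hi=[] (size 0) -> median=35

Answer: 35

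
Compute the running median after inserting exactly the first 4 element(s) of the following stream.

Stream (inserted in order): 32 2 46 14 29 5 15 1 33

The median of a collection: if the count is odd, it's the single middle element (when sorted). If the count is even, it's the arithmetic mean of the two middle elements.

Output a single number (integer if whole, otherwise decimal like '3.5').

Step 1: insert 32 -> lo=[32] (size 1, max 32) hi=[] (size 0) -> median=32
Step 2: insert 2 -> lo=[2] (size 1, max 2) hi=[32] (size 1, min 32) -> median=17
Step 3: insert 46 -> lo=[2, 32] (size 2, max 32) hi=[46] (size 1, min 46) -> median=32
Step 4: insert 14 -> lo=[2, 14] (size 2, max 14) hi=[32, 46] (size 2, min 32) -> median=23

Answer: 23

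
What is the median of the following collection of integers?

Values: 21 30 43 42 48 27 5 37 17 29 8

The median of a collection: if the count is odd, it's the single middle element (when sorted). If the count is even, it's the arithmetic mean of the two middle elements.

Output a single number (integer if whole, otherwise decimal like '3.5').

Step 1: insert 21 -> lo=[21] (size 1, max 21) hi=[] (size 0) -> median=21
Step 2: insert 30 -> lo=[21] (size 1, max 21) hi=[30] (size 1, min 30) -> median=25.5
Step 3: insert 43 -> lo=[21, 30] (size 2, max 30) hi=[43] (size 1, min 43) -> median=30
Step 4: insert 42 -> lo=[21, 30] (size 2, max 30) hi=[42, 43] (size 2, min 42) -> median=36
Step 5: insert 48 -> lo=[21, 30, 42] (size 3, max 42) hi=[43, 48] (size 2, min 43) -> median=42
Step 6: insert 27 -> lo=[21, 27, 30] (size 3, max 30) hi=[42, 43, 48] (size 3, min 42) -> median=36
Step 7: insert 5 -> lo=[5, 21, 27, 30] (size 4, max 30) hi=[42, 43, 48] (size 3, min 42) -> median=30
Step 8: insert 37 -> lo=[5, 21, 27, 30] (size 4, max 30) hi=[37, 42, 43, 48] (size 4, min 37) -> median=33.5
Step 9: insert 17 -> lo=[5, 17, 21, 27, 30] (size 5, max 30) hi=[37, 42, 43, 48] (size 4, min 37) -> median=30
Step 10: insert 29 -> lo=[5, 17, 21, 27, 29] (size 5, max 29) hi=[30, 37, 42, 43, 48] (size 5, min 30) -> median=29.5
Step 11: insert 8 -> lo=[5, 8, 17, 21, 27, 29] (size 6, max 29) hi=[30, 37, 42, 43, 48] (size 5, min 30) -> median=29

Answer: 29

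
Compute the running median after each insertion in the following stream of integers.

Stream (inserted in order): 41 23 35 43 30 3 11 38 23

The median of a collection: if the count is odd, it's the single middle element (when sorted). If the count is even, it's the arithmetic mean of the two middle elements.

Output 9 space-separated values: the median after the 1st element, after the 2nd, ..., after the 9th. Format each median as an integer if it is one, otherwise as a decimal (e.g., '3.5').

Answer: 41 32 35 38 35 32.5 30 32.5 30

Derivation:
Step 1: insert 41 -> lo=[41] (size 1, max 41) hi=[] (size 0) -> median=41
Step 2: insert 23 -> lo=[23] (size 1, max 23) hi=[41] (size 1, min 41) -> median=32
Step 3: insert 35 -> lo=[23, 35] (size 2, max 35) hi=[41] (size 1, min 41) -> median=35
Step 4: insert 43 -> lo=[23, 35] (size 2, max 35) hi=[41, 43] (size 2, min 41) -> median=38
Step 5: insert 30 -> lo=[23, 30, 35] (size 3, max 35) hi=[41, 43] (size 2, min 41) -> median=35
Step 6: insert 3 -> lo=[3, 23, 30] (size 3, max 30) hi=[35, 41, 43] (size 3, min 35) -> median=32.5
Step 7: insert 11 -> lo=[3, 11, 23, 30] (size 4, max 30) hi=[35, 41, 43] (size 3, min 35) -> median=30
Step 8: insert 38 -> lo=[3, 11, 23, 30] (size 4, max 30) hi=[35, 38, 41, 43] (size 4, min 35) -> median=32.5
Step 9: insert 23 -> lo=[3, 11, 23, 23, 30] (size 5, max 30) hi=[35, 38, 41, 43] (size 4, min 35) -> median=30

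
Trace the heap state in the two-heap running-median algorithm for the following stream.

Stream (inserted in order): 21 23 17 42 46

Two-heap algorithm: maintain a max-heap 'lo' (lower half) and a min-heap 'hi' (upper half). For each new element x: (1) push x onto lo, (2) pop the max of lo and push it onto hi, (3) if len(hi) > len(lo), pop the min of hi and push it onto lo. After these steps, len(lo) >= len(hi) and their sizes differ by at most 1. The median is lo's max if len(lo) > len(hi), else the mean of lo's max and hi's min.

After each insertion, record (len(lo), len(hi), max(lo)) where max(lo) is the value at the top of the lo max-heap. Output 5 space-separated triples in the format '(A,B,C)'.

Answer: (1,0,21) (1,1,21) (2,1,21) (2,2,21) (3,2,23)

Derivation:
Step 1: insert 21 -> lo=[21] hi=[] -> (len(lo)=1, len(hi)=0, max(lo)=21)
Step 2: insert 23 -> lo=[21] hi=[23] -> (len(lo)=1, len(hi)=1, max(lo)=21)
Step 3: insert 17 -> lo=[17, 21] hi=[23] -> (len(lo)=2, len(hi)=1, max(lo)=21)
Step 4: insert 42 -> lo=[17, 21] hi=[23, 42] -> (len(lo)=2, len(hi)=2, max(lo)=21)
Step 5: insert 46 -> lo=[17, 21, 23] hi=[42, 46] -> (len(lo)=3, len(hi)=2, max(lo)=23)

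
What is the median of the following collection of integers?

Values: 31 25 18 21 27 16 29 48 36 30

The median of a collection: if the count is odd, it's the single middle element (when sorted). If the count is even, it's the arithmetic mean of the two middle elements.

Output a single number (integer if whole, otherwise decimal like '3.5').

Answer: 28

Derivation:
Step 1: insert 31 -> lo=[31] (size 1, max 31) hi=[] (size 0) -> median=31
Step 2: insert 25 -> lo=[25] (size 1, max 25) hi=[31] (size 1, min 31) -> median=28
Step 3: insert 18 -> lo=[18, 25] (size 2, max 25) hi=[31] (size 1, min 31) -> median=25
Step 4: insert 21 -> lo=[18, 21] (size 2, max 21) hi=[25, 31] (size 2, min 25) -> median=23
Step 5: insert 27 -> lo=[18, 21, 25] (size 3, max 25) hi=[27, 31] (size 2, min 27) -> median=25
Step 6: insert 16 -> lo=[16, 18, 21] (size 3, max 21) hi=[25, 27, 31] (size 3, min 25) -> median=23
Step 7: insert 29 -> lo=[16, 18, 21, 25] (size 4, max 25) hi=[27, 29, 31] (size 3, min 27) -> median=25
Step 8: insert 48 -> lo=[16, 18, 21, 25] (size 4, max 25) hi=[27, 29, 31, 48] (size 4, min 27) -> median=26
Step 9: insert 36 -> lo=[16, 18, 21, 25, 27] (size 5, max 27) hi=[29, 31, 36, 48] (size 4, min 29) -> median=27
Step 10: insert 30 -> lo=[16, 18, 21, 25, 27] (size 5, max 27) hi=[29, 30, 31, 36, 48] (size 5, min 29) -> median=28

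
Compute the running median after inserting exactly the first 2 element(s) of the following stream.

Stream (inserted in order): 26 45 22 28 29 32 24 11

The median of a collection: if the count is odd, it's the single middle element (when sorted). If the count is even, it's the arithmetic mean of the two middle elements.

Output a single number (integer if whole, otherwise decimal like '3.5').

Step 1: insert 26 -> lo=[26] (size 1, max 26) hi=[] (size 0) -> median=26
Step 2: insert 45 -> lo=[26] (size 1, max 26) hi=[45] (size 1, min 45) -> median=35.5

Answer: 35.5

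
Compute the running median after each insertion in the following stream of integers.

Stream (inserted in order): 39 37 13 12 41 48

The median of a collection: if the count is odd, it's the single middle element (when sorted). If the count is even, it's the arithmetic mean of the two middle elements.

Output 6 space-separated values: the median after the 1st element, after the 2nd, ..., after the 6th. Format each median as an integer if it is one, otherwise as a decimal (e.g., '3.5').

Step 1: insert 39 -> lo=[39] (size 1, max 39) hi=[] (size 0) -> median=39
Step 2: insert 37 -> lo=[37] (size 1, max 37) hi=[39] (size 1, min 39) -> median=38
Step 3: insert 13 -> lo=[13, 37] (size 2, max 37) hi=[39] (size 1, min 39) -> median=37
Step 4: insert 12 -> lo=[12, 13] (size 2, max 13) hi=[37, 39] (size 2, min 37) -> median=25
Step 5: insert 41 -> lo=[12, 13, 37] (size 3, max 37) hi=[39, 41] (size 2, min 39) -> median=37
Step 6: insert 48 -> lo=[12, 13, 37] (size 3, max 37) hi=[39, 41, 48] (size 3, min 39) -> median=38

Answer: 39 38 37 25 37 38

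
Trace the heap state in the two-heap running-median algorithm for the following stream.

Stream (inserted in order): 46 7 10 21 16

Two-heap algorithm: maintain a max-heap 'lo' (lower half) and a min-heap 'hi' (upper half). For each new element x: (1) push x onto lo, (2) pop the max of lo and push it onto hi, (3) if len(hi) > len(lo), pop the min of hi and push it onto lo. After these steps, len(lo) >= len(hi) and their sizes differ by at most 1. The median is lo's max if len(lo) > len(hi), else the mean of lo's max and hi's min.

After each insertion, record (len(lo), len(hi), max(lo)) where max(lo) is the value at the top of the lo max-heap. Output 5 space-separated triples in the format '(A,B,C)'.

Answer: (1,0,46) (1,1,7) (2,1,10) (2,2,10) (3,2,16)

Derivation:
Step 1: insert 46 -> lo=[46] hi=[] -> (len(lo)=1, len(hi)=0, max(lo)=46)
Step 2: insert 7 -> lo=[7] hi=[46] -> (len(lo)=1, len(hi)=1, max(lo)=7)
Step 3: insert 10 -> lo=[7, 10] hi=[46] -> (len(lo)=2, len(hi)=1, max(lo)=10)
Step 4: insert 21 -> lo=[7, 10] hi=[21, 46] -> (len(lo)=2, len(hi)=2, max(lo)=10)
Step 5: insert 16 -> lo=[7, 10, 16] hi=[21, 46] -> (len(lo)=3, len(hi)=2, max(lo)=16)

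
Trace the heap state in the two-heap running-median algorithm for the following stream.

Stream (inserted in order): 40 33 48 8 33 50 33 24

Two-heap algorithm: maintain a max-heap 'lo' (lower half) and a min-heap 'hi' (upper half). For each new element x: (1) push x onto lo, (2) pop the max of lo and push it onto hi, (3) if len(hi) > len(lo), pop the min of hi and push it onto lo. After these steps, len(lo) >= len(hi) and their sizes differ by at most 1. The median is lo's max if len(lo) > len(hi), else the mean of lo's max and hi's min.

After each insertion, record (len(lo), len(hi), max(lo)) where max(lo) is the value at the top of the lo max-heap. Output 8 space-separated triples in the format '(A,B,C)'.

Step 1: insert 40 -> lo=[40] hi=[] -> (len(lo)=1, len(hi)=0, max(lo)=40)
Step 2: insert 33 -> lo=[33] hi=[40] -> (len(lo)=1, len(hi)=1, max(lo)=33)
Step 3: insert 48 -> lo=[33, 40] hi=[48] -> (len(lo)=2, len(hi)=1, max(lo)=40)
Step 4: insert 8 -> lo=[8, 33] hi=[40, 48] -> (len(lo)=2, len(hi)=2, max(lo)=33)
Step 5: insert 33 -> lo=[8, 33, 33] hi=[40, 48] -> (len(lo)=3, len(hi)=2, max(lo)=33)
Step 6: insert 50 -> lo=[8, 33, 33] hi=[40, 48, 50] -> (len(lo)=3, len(hi)=3, max(lo)=33)
Step 7: insert 33 -> lo=[8, 33, 33, 33] hi=[40, 48, 50] -> (len(lo)=4, len(hi)=3, max(lo)=33)
Step 8: insert 24 -> lo=[8, 24, 33, 33] hi=[33, 40, 48, 50] -> (len(lo)=4, len(hi)=4, max(lo)=33)

Answer: (1,0,40) (1,1,33) (2,1,40) (2,2,33) (3,2,33) (3,3,33) (4,3,33) (4,4,33)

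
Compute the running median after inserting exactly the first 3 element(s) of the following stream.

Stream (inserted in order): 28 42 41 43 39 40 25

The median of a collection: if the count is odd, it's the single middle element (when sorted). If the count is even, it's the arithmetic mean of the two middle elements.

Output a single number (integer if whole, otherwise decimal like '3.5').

Answer: 41

Derivation:
Step 1: insert 28 -> lo=[28] (size 1, max 28) hi=[] (size 0) -> median=28
Step 2: insert 42 -> lo=[28] (size 1, max 28) hi=[42] (size 1, min 42) -> median=35
Step 3: insert 41 -> lo=[28, 41] (size 2, max 41) hi=[42] (size 1, min 42) -> median=41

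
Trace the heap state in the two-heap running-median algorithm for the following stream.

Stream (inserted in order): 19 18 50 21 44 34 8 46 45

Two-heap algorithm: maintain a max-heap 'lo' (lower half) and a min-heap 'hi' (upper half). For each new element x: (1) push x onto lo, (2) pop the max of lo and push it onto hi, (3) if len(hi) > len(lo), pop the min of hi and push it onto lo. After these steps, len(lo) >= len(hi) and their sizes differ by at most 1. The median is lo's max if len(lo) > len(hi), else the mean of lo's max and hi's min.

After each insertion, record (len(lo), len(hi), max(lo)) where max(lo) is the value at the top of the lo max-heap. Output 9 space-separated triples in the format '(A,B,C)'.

Step 1: insert 19 -> lo=[19] hi=[] -> (len(lo)=1, len(hi)=0, max(lo)=19)
Step 2: insert 18 -> lo=[18] hi=[19] -> (len(lo)=1, len(hi)=1, max(lo)=18)
Step 3: insert 50 -> lo=[18, 19] hi=[50] -> (len(lo)=2, len(hi)=1, max(lo)=19)
Step 4: insert 21 -> lo=[18, 19] hi=[21, 50] -> (len(lo)=2, len(hi)=2, max(lo)=19)
Step 5: insert 44 -> lo=[18, 19, 21] hi=[44, 50] -> (len(lo)=3, len(hi)=2, max(lo)=21)
Step 6: insert 34 -> lo=[18, 19, 21] hi=[34, 44, 50] -> (len(lo)=3, len(hi)=3, max(lo)=21)
Step 7: insert 8 -> lo=[8, 18, 19, 21] hi=[34, 44, 50] -> (len(lo)=4, len(hi)=3, max(lo)=21)
Step 8: insert 46 -> lo=[8, 18, 19, 21] hi=[34, 44, 46, 50] -> (len(lo)=4, len(hi)=4, max(lo)=21)
Step 9: insert 45 -> lo=[8, 18, 19, 21, 34] hi=[44, 45, 46, 50] -> (len(lo)=5, len(hi)=4, max(lo)=34)

Answer: (1,0,19) (1,1,18) (2,1,19) (2,2,19) (3,2,21) (3,3,21) (4,3,21) (4,4,21) (5,4,34)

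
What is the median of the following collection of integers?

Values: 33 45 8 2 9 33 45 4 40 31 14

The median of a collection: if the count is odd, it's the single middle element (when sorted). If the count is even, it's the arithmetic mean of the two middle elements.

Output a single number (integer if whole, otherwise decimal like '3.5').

Answer: 31

Derivation:
Step 1: insert 33 -> lo=[33] (size 1, max 33) hi=[] (size 0) -> median=33
Step 2: insert 45 -> lo=[33] (size 1, max 33) hi=[45] (size 1, min 45) -> median=39
Step 3: insert 8 -> lo=[8, 33] (size 2, max 33) hi=[45] (size 1, min 45) -> median=33
Step 4: insert 2 -> lo=[2, 8] (size 2, max 8) hi=[33, 45] (size 2, min 33) -> median=20.5
Step 5: insert 9 -> lo=[2, 8, 9] (size 3, max 9) hi=[33, 45] (size 2, min 33) -> median=9
Step 6: insert 33 -> lo=[2, 8, 9] (size 3, max 9) hi=[33, 33, 45] (size 3, min 33) -> median=21
Step 7: insert 45 -> lo=[2, 8, 9, 33] (size 4, max 33) hi=[33, 45, 45] (size 3, min 33) -> median=33
Step 8: insert 4 -> lo=[2, 4, 8, 9] (size 4, max 9) hi=[33, 33, 45, 45] (size 4, min 33) -> median=21
Step 9: insert 40 -> lo=[2, 4, 8, 9, 33] (size 5, max 33) hi=[33, 40, 45, 45] (size 4, min 33) -> median=33
Step 10: insert 31 -> lo=[2, 4, 8, 9, 31] (size 5, max 31) hi=[33, 33, 40, 45, 45] (size 5, min 33) -> median=32
Step 11: insert 14 -> lo=[2, 4, 8, 9, 14, 31] (size 6, max 31) hi=[33, 33, 40, 45, 45] (size 5, min 33) -> median=31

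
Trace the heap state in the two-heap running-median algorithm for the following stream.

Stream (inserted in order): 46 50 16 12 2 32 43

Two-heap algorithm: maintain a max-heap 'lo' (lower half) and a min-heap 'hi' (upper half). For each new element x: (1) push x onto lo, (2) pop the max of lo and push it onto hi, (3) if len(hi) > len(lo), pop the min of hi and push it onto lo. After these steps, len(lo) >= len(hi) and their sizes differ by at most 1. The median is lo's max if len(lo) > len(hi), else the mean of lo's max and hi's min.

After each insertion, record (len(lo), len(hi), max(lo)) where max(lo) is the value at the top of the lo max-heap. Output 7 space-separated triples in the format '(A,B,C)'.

Answer: (1,0,46) (1,1,46) (2,1,46) (2,2,16) (3,2,16) (3,3,16) (4,3,32)

Derivation:
Step 1: insert 46 -> lo=[46] hi=[] -> (len(lo)=1, len(hi)=0, max(lo)=46)
Step 2: insert 50 -> lo=[46] hi=[50] -> (len(lo)=1, len(hi)=1, max(lo)=46)
Step 3: insert 16 -> lo=[16, 46] hi=[50] -> (len(lo)=2, len(hi)=1, max(lo)=46)
Step 4: insert 12 -> lo=[12, 16] hi=[46, 50] -> (len(lo)=2, len(hi)=2, max(lo)=16)
Step 5: insert 2 -> lo=[2, 12, 16] hi=[46, 50] -> (len(lo)=3, len(hi)=2, max(lo)=16)
Step 6: insert 32 -> lo=[2, 12, 16] hi=[32, 46, 50] -> (len(lo)=3, len(hi)=3, max(lo)=16)
Step 7: insert 43 -> lo=[2, 12, 16, 32] hi=[43, 46, 50] -> (len(lo)=4, len(hi)=3, max(lo)=32)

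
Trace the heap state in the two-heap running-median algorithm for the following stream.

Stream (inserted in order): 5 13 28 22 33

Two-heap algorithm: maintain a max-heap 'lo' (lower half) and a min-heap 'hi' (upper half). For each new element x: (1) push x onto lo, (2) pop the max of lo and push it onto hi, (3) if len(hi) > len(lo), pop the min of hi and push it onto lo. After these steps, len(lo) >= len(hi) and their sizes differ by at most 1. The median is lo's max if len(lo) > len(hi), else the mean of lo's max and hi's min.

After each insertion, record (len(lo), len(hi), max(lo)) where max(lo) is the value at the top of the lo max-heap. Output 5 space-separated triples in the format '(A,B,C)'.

Answer: (1,0,5) (1,1,5) (2,1,13) (2,2,13) (3,2,22)

Derivation:
Step 1: insert 5 -> lo=[5] hi=[] -> (len(lo)=1, len(hi)=0, max(lo)=5)
Step 2: insert 13 -> lo=[5] hi=[13] -> (len(lo)=1, len(hi)=1, max(lo)=5)
Step 3: insert 28 -> lo=[5, 13] hi=[28] -> (len(lo)=2, len(hi)=1, max(lo)=13)
Step 4: insert 22 -> lo=[5, 13] hi=[22, 28] -> (len(lo)=2, len(hi)=2, max(lo)=13)
Step 5: insert 33 -> lo=[5, 13, 22] hi=[28, 33] -> (len(lo)=3, len(hi)=2, max(lo)=22)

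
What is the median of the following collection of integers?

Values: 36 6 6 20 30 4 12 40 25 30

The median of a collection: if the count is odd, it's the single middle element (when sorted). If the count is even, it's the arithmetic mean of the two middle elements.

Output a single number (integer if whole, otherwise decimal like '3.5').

Step 1: insert 36 -> lo=[36] (size 1, max 36) hi=[] (size 0) -> median=36
Step 2: insert 6 -> lo=[6] (size 1, max 6) hi=[36] (size 1, min 36) -> median=21
Step 3: insert 6 -> lo=[6, 6] (size 2, max 6) hi=[36] (size 1, min 36) -> median=6
Step 4: insert 20 -> lo=[6, 6] (size 2, max 6) hi=[20, 36] (size 2, min 20) -> median=13
Step 5: insert 30 -> lo=[6, 6, 20] (size 3, max 20) hi=[30, 36] (size 2, min 30) -> median=20
Step 6: insert 4 -> lo=[4, 6, 6] (size 3, max 6) hi=[20, 30, 36] (size 3, min 20) -> median=13
Step 7: insert 12 -> lo=[4, 6, 6, 12] (size 4, max 12) hi=[20, 30, 36] (size 3, min 20) -> median=12
Step 8: insert 40 -> lo=[4, 6, 6, 12] (size 4, max 12) hi=[20, 30, 36, 40] (size 4, min 20) -> median=16
Step 9: insert 25 -> lo=[4, 6, 6, 12, 20] (size 5, max 20) hi=[25, 30, 36, 40] (size 4, min 25) -> median=20
Step 10: insert 30 -> lo=[4, 6, 6, 12, 20] (size 5, max 20) hi=[25, 30, 30, 36, 40] (size 5, min 25) -> median=22.5

Answer: 22.5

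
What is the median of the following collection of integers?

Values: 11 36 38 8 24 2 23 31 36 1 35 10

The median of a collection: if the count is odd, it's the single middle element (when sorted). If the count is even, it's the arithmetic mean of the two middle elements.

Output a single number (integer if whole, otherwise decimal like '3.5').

Step 1: insert 11 -> lo=[11] (size 1, max 11) hi=[] (size 0) -> median=11
Step 2: insert 36 -> lo=[11] (size 1, max 11) hi=[36] (size 1, min 36) -> median=23.5
Step 3: insert 38 -> lo=[11, 36] (size 2, max 36) hi=[38] (size 1, min 38) -> median=36
Step 4: insert 8 -> lo=[8, 11] (size 2, max 11) hi=[36, 38] (size 2, min 36) -> median=23.5
Step 5: insert 24 -> lo=[8, 11, 24] (size 3, max 24) hi=[36, 38] (size 2, min 36) -> median=24
Step 6: insert 2 -> lo=[2, 8, 11] (size 3, max 11) hi=[24, 36, 38] (size 3, min 24) -> median=17.5
Step 7: insert 23 -> lo=[2, 8, 11, 23] (size 4, max 23) hi=[24, 36, 38] (size 3, min 24) -> median=23
Step 8: insert 31 -> lo=[2, 8, 11, 23] (size 4, max 23) hi=[24, 31, 36, 38] (size 4, min 24) -> median=23.5
Step 9: insert 36 -> lo=[2, 8, 11, 23, 24] (size 5, max 24) hi=[31, 36, 36, 38] (size 4, min 31) -> median=24
Step 10: insert 1 -> lo=[1, 2, 8, 11, 23] (size 5, max 23) hi=[24, 31, 36, 36, 38] (size 5, min 24) -> median=23.5
Step 11: insert 35 -> lo=[1, 2, 8, 11, 23, 24] (size 6, max 24) hi=[31, 35, 36, 36, 38] (size 5, min 31) -> median=24
Step 12: insert 10 -> lo=[1, 2, 8, 10, 11, 23] (size 6, max 23) hi=[24, 31, 35, 36, 36, 38] (size 6, min 24) -> median=23.5

Answer: 23.5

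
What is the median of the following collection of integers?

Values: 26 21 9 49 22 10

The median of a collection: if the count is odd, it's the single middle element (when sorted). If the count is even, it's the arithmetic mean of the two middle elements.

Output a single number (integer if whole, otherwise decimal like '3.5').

Step 1: insert 26 -> lo=[26] (size 1, max 26) hi=[] (size 0) -> median=26
Step 2: insert 21 -> lo=[21] (size 1, max 21) hi=[26] (size 1, min 26) -> median=23.5
Step 3: insert 9 -> lo=[9, 21] (size 2, max 21) hi=[26] (size 1, min 26) -> median=21
Step 4: insert 49 -> lo=[9, 21] (size 2, max 21) hi=[26, 49] (size 2, min 26) -> median=23.5
Step 5: insert 22 -> lo=[9, 21, 22] (size 3, max 22) hi=[26, 49] (size 2, min 26) -> median=22
Step 6: insert 10 -> lo=[9, 10, 21] (size 3, max 21) hi=[22, 26, 49] (size 3, min 22) -> median=21.5

Answer: 21.5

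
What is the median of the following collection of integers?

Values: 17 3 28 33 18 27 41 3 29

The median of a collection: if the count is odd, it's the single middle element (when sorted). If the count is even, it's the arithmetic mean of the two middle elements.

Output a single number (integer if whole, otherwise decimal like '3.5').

Step 1: insert 17 -> lo=[17] (size 1, max 17) hi=[] (size 0) -> median=17
Step 2: insert 3 -> lo=[3] (size 1, max 3) hi=[17] (size 1, min 17) -> median=10
Step 3: insert 28 -> lo=[3, 17] (size 2, max 17) hi=[28] (size 1, min 28) -> median=17
Step 4: insert 33 -> lo=[3, 17] (size 2, max 17) hi=[28, 33] (size 2, min 28) -> median=22.5
Step 5: insert 18 -> lo=[3, 17, 18] (size 3, max 18) hi=[28, 33] (size 2, min 28) -> median=18
Step 6: insert 27 -> lo=[3, 17, 18] (size 3, max 18) hi=[27, 28, 33] (size 3, min 27) -> median=22.5
Step 7: insert 41 -> lo=[3, 17, 18, 27] (size 4, max 27) hi=[28, 33, 41] (size 3, min 28) -> median=27
Step 8: insert 3 -> lo=[3, 3, 17, 18] (size 4, max 18) hi=[27, 28, 33, 41] (size 4, min 27) -> median=22.5
Step 9: insert 29 -> lo=[3, 3, 17, 18, 27] (size 5, max 27) hi=[28, 29, 33, 41] (size 4, min 28) -> median=27

Answer: 27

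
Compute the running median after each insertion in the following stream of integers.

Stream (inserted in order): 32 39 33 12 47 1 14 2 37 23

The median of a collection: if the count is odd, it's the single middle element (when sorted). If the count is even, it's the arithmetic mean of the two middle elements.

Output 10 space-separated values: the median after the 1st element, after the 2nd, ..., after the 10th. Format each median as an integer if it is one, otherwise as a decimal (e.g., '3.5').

Answer: 32 35.5 33 32.5 33 32.5 32 23 32 27.5

Derivation:
Step 1: insert 32 -> lo=[32] (size 1, max 32) hi=[] (size 0) -> median=32
Step 2: insert 39 -> lo=[32] (size 1, max 32) hi=[39] (size 1, min 39) -> median=35.5
Step 3: insert 33 -> lo=[32, 33] (size 2, max 33) hi=[39] (size 1, min 39) -> median=33
Step 4: insert 12 -> lo=[12, 32] (size 2, max 32) hi=[33, 39] (size 2, min 33) -> median=32.5
Step 5: insert 47 -> lo=[12, 32, 33] (size 3, max 33) hi=[39, 47] (size 2, min 39) -> median=33
Step 6: insert 1 -> lo=[1, 12, 32] (size 3, max 32) hi=[33, 39, 47] (size 3, min 33) -> median=32.5
Step 7: insert 14 -> lo=[1, 12, 14, 32] (size 4, max 32) hi=[33, 39, 47] (size 3, min 33) -> median=32
Step 8: insert 2 -> lo=[1, 2, 12, 14] (size 4, max 14) hi=[32, 33, 39, 47] (size 4, min 32) -> median=23
Step 9: insert 37 -> lo=[1, 2, 12, 14, 32] (size 5, max 32) hi=[33, 37, 39, 47] (size 4, min 33) -> median=32
Step 10: insert 23 -> lo=[1, 2, 12, 14, 23] (size 5, max 23) hi=[32, 33, 37, 39, 47] (size 5, min 32) -> median=27.5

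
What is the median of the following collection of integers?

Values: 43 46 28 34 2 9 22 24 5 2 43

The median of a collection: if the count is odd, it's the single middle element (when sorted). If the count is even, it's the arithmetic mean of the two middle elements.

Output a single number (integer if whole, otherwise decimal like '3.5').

Step 1: insert 43 -> lo=[43] (size 1, max 43) hi=[] (size 0) -> median=43
Step 2: insert 46 -> lo=[43] (size 1, max 43) hi=[46] (size 1, min 46) -> median=44.5
Step 3: insert 28 -> lo=[28, 43] (size 2, max 43) hi=[46] (size 1, min 46) -> median=43
Step 4: insert 34 -> lo=[28, 34] (size 2, max 34) hi=[43, 46] (size 2, min 43) -> median=38.5
Step 5: insert 2 -> lo=[2, 28, 34] (size 3, max 34) hi=[43, 46] (size 2, min 43) -> median=34
Step 6: insert 9 -> lo=[2, 9, 28] (size 3, max 28) hi=[34, 43, 46] (size 3, min 34) -> median=31
Step 7: insert 22 -> lo=[2, 9, 22, 28] (size 4, max 28) hi=[34, 43, 46] (size 3, min 34) -> median=28
Step 8: insert 24 -> lo=[2, 9, 22, 24] (size 4, max 24) hi=[28, 34, 43, 46] (size 4, min 28) -> median=26
Step 9: insert 5 -> lo=[2, 5, 9, 22, 24] (size 5, max 24) hi=[28, 34, 43, 46] (size 4, min 28) -> median=24
Step 10: insert 2 -> lo=[2, 2, 5, 9, 22] (size 5, max 22) hi=[24, 28, 34, 43, 46] (size 5, min 24) -> median=23
Step 11: insert 43 -> lo=[2, 2, 5, 9, 22, 24] (size 6, max 24) hi=[28, 34, 43, 43, 46] (size 5, min 28) -> median=24

Answer: 24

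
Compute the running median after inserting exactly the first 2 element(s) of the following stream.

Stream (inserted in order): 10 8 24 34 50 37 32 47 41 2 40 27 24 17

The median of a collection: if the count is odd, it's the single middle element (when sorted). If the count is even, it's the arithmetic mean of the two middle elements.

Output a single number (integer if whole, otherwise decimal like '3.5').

Step 1: insert 10 -> lo=[10] (size 1, max 10) hi=[] (size 0) -> median=10
Step 2: insert 8 -> lo=[8] (size 1, max 8) hi=[10] (size 1, min 10) -> median=9

Answer: 9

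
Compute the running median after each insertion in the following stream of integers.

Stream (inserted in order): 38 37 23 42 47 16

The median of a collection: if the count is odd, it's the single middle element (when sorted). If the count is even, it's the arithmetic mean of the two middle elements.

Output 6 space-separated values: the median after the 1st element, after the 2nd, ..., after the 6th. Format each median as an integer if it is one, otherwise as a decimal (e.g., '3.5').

Answer: 38 37.5 37 37.5 38 37.5

Derivation:
Step 1: insert 38 -> lo=[38] (size 1, max 38) hi=[] (size 0) -> median=38
Step 2: insert 37 -> lo=[37] (size 1, max 37) hi=[38] (size 1, min 38) -> median=37.5
Step 3: insert 23 -> lo=[23, 37] (size 2, max 37) hi=[38] (size 1, min 38) -> median=37
Step 4: insert 42 -> lo=[23, 37] (size 2, max 37) hi=[38, 42] (size 2, min 38) -> median=37.5
Step 5: insert 47 -> lo=[23, 37, 38] (size 3, max 38) hi=[42, 47] (size 2, min 42) -> median=38
Step 6: insert 16 -> lo=[16, 23, 37] (size 3, max 37) hi=[38, 42, 47] (size 3, min 38) -> median=37.5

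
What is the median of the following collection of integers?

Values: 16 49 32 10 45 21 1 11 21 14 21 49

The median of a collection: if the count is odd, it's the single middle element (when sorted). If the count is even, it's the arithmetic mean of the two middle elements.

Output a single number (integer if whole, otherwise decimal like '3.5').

Answer: 21

Derivation:
Step 1: insert 16 -> lo=[16] (size 1, max 16) hi=[] (size 0) -> median=16
Step 2: insert 49 -> lo=[16] (size 1, max 16) hi=[49] (size 1, min 49) -> median=32.5
Step 3: insert 32 -> lo=[16, 32] (size 2, max 32) hi=[49] (size 1, min 49) -> median=32
Step 4: insert 10 -> lo=[10, 16] (size 2, max 16) hi=[32, 49] (size 2, min 32) -> median=24
Step 5: insert 45 -> lo=[10, 16, 32] (size 3, max 32) hi=[45, 49] (size 2, min 45) -> median=32
Step 6: insert 21 -> lo=[10, 16, 21] (size 3, max 21) hi=[32, 45, 49] (size 3, min 32) -> median=26.5
Step 7: insert 1 -> lo=[1, 10, 16, 21] (size 4, max 21) hi=[32, 45, 49] (size 3, min 32) -> median=21
Step 8: insert 11 -> lo=[1, 10, 11, 16] (size 4, max 16) hi=[21, 32, 45, 49] (size 4, min 21) -> median=18.5
Step 9: insert 21 -> lo=[1, 10, 11, 16, 21] (size 5, max 21) hi=[21, 32, 45, 49] (size 4, min 21) -> median=21
Step 10: insert 14 -> lo=[1, 10, 11, 14, 16] (size 5, max 16) hi=[21, 21, 32, 45, 49] (size 5, min 21) -> median=18.5
Step 11: insert 21 -> lo=[1, 10, 11, 14, 16, 21] (size 6, max 21) hi=[21, 21, 32, 45, 49] (size 5, min 21) -> median=21
Step 12: insert 49 -> lo=[1, 10, 11, 14, 16, 21] (size 6, max 21) hi=[21, 21, 32, 45, 49, 49] (size 6, min 21) -> median=21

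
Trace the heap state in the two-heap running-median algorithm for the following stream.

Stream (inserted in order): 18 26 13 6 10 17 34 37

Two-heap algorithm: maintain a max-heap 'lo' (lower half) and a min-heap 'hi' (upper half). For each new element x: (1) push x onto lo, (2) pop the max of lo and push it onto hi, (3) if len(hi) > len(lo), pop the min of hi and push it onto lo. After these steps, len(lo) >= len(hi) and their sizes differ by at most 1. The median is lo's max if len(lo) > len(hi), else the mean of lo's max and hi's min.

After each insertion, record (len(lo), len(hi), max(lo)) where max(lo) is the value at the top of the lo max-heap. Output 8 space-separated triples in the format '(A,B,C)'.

Step 1: insert 18 -> lo=[18] hi=[] -> (len(lo)=1, len(hi)=0, max(lo)=18)
Step 2: insert 26 -> lo=[18] hi=[26] -> (len(lo)=1, len(hi)=1, max(lo)=18)
Step 3: insert 13 -> lo=[13, 18] hi=[26] -> (len(lo)=2, len(hi)=1, max(lo)=18)
Step 4: insert 6 -> lo=[6, 13] hi=[18, 26] -> (len(lo)=2, len(hi)=2, max(lo)=13)
Step 5: insert 10 -> lo=[6, 10, 13] hi=[18, 26] -> (len(lo)=3, len(hi)=2, max(lo)=13)
Step 6: insert 17 -> lo=[6, 10, 13] hi=[17, 18, 26] -> (len(lo)=3, len(hi)=3, max(lo)=13)
Step 7: insert 34 -> lo=[6, 10, 13, 17] hi=[18, 26, 34] -> (len(lo)=4, len(hi)=3, max(lo)=17)
Step 8: insert 37 -> lo=[6, 10, 13, 17] hi=[18, 26, 34, 37] -> (len(lo)=4, len(hi)=4, max(lo)=17)

Answer: (1,0,18) (1,1,18) (2,1,18) (2,2,13) (3,2,13) (3,3,13) (4,3,17) (4,4,17)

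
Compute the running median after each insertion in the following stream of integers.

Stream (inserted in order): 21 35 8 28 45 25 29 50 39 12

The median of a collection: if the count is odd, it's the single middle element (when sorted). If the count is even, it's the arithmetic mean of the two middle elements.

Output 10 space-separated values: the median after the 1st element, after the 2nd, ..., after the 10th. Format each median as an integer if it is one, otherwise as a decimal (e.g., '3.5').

Step 1: insert 21 -> lo=[21] (size 1, max 21) hi=[] (size 0) -> median=21
Step 2: insert 35 -> lo=[21] (size 1, max 21) hi=[35] (size 1, min 35) -> median=28
Step 3: insert 8 -> lo=[8, 21] (size 2, max 21) hi=[35] (size 1, min 35) -> median=21
Step 4: insert 28 -> lo=[8, 21] (size 2, max 21) hi=[28, 35] (size 2, min 28) -> median=24.5
Step 5: insert 45 -> lo=[8, 21, 28] (size 3, max 28) hi=[35, 45] (size 2, min 35) -> median=28
Step 6: insert 25 -> lo=[8, 21, 25] (size 3, max 25) hi=[28, 35, 45] (size 3, min 28) -> median=26.5
Step 7: insert 29 -> lo=[8, 21, 25, 28] (size 4, max 28) hi=[29, 35, 45] (size 3, min 29) -> median=28
Step 8: insert 50 -> lo=[8, 21, 25, 28] (size 4, max 28) hi=[29, 35, 45, 50] (size 4, min 29) -> median=28.5
Step 9: insert 39 -> lo=[8, 21, 25, 28, 29] (size 5, max 29) hi=[35, 39, 45, 50] (size 4, min 35) -> median=29
Step 10: insert 12 -> lo=[8, 12, 21, 25, 28] (size 5, max 28) hi=[29, 35, 39, 45, 50] (size 5, min 29) -> median=28.5

Answer: 21 28 21 24.5 28 26.5 28 28.5 29 28.5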